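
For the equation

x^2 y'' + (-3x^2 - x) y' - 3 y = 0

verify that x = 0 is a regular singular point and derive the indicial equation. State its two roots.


Divide by x^2 to reach normal form y'' + P_1(x) y' + P_2(x) y = 0 with P_1(x) = -3 - 1/x and P_2(x) = -3/x^2.
x = 0 is a singular point because the y'-coefficient -3 - 1/x has a pole at x = 0 and the y-coefficient -3/x^2 has a pole at x = 0.
It is a regular singular point because x P_1(x) = p(x) = -3x - 1 and x^2 P_2(x) = q(x) = -3 are polynomials, hence analytic at x = 0.
p(0) = -1,  q(0) = -3.
Indicial equation: r(r-1) + p(0) r + q(0) = 0, i.e. r^2 + (p(0) - 1) r + q(0) = 0, i.e. r^2 - 2 r - 3 = 0.
Discriminant: (-2)^2 - 4(-3) = 16, so r = (2 ± 4)/2.
Solving: r_1 = 3, r_2 = -1.

indicial: r^2 - 2 r - 3 = 0; roots r_1 = 3, r_2 = -1


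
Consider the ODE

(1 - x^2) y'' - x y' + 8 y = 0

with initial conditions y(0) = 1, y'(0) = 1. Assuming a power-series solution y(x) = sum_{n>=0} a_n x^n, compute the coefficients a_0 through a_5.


Ansatz: y(x) = sum_{n>=0} a_n x^n, so y'(x) = sum_{n>=1} n a_n x^(n-1) and y''(x) = sum_{n>=2} n(n-1) a_n x^(n-2).
Substitute into P(x) y'' + Q(x) y' + R(x) y = 0 with P(x) = 1 - x^2, Q(x) = -x, R(x) = 8, and match powers of x.
Initial conditions: a_0 = 1, a_1 = 1.
Setting the coefficient of each power of x to zero and solving order by order (substituting the coefficients already found):
  x^0: 2 a_2 + 8 a_0 = 0  ->  2 a_2 = -8 a_0 = -8  ->  a_2 = -4
  x^1: 6 a_3 + 7 a_1 = 0  ->  6 a_3 = -7 a_1 = -7  ->  a_3 = -7/6
  x^2: 12 a_4 + 4 a_2 = 0  ->  12 a_4 = -4 a_2 = 16  ->  a_4 = 4/3
  x^3: 20 a_5 - a_3 = 0  ->  20 a_5 = a_3 = -7/6  ->  a_5 = -7/120
Truncated series: y(x) = 1 + x - 4 x^2 - (7/6) x^3 + (4/3) x^4 - (7/120) x^5 + O(x^6).

a_0 = 1; a_1 = 1; a_2 = -4; a_3 = -7/6; a_4 = 4/3; a_5 = -7/120


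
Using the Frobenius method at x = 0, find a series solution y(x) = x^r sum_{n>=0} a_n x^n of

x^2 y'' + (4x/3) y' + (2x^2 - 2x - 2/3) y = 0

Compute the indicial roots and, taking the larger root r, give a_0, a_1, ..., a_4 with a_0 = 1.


Write in Frobenius form y'' + (p(x)/x) y' + (q(x)/x^2) y = 0:
  p(x) = 4/3,  q(x) = 2x^2 - 2x - 2/3.
Indicial equation: r(r-1) + (4/3) r + (-2/3) = 0 -> roots r_1 = 2/3, r_2 = -1.
Take r = r_1 = 2/3. Let y(x) = x^r sum_{n>=0} a_n x^n with a_0 = 1.
Substitute y = x^r sum a_n x^n and match x^{r+n}. The recurrence is
  D(n) a_n - 2 a_{n-1} + 2 a_{n-2} = 0,  where D(n) = (r+n)(r+n-1) + (4/3)(r+n) + (-2/3).
  a_n = [2 a_{n-1} - 2 a_{n-2}] / D(n).
Since the indicial polynomial factors as (r - r_1)(r - r_2), D(n) = (r_1 + n - r_1)(r_1 + n - r_2) = n(n + 5/3).
Evaluating step by step (a_0 = 1):
  n = 1: D(1) = 1(1 + 5/3) = 8/3; numerator = 2(1) = 2; a_1 = (2)/(8/3) = 3/4
  n = 2: D(2) = 2(2 + 5/3) = 22/3; numerator = 2(3/4) - 2(1) = -1/2; a_2 = (-1/2)/(22/3) = -3/44
  n = 3: D(3) = 3(3 + 5/3) = 14; numerator = 2(-3/44) - 2(3/4) = -18/11; a_3 = (-18/11)/(14) = -9/77
  n = 4: D(4) = 4(4 + 5/3) = 68/3; numerator = 2(-9/77) - 2(-3/44) = -15/154; a_4 = (-15/154)/(68/3) = -45/10472

r = 2/3; a_0 = 1; a_1 = 3/4; a_2 = -3/44; a_3 = -9/77; a_4 = -45/10472


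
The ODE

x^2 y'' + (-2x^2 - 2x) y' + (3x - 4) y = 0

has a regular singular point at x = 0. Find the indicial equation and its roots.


Divide by x^2 to reach normal form y'' + P_1(x) y' + P_2(x) y = 0 with P_1(x) = -2 - 2/x and P_2(x) = 3/x - 4/x^2.
x = 0 is a singular point because the y'-coefficient -2 - 2/x has a pole at x = 0 and the y-coefficient 3/x - 4/x^2 has a pole at x = 0.
It is a regular singular point because x P_1(x) = p(x) = -2x - 2 and x^2 P_2(x) = q(x) = 3x - 4 are polynomials, hence analytic at x = 0.
p(0) = -2,  q(0) = -4.
Indicial equation: r(r-1) + p(0) r + q(0) = 0, i.e. r^2 + (p(0) - 1) r + q(0) = 0, i.e. r^2 - 3 r - 4 = 0.
Discriminant: (-3)^2 - 4(-4) = 25, so r = (3 ± 5)/2.
Solving: r_1 = 4, r_2 = -1.

indicial: r^2 - 3 r - 4 = 0; roots r_1 = 4, r_2 = -1


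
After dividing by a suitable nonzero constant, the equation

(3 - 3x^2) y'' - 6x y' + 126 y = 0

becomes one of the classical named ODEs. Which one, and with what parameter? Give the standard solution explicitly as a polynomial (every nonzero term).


All three coefficients share the factor 3; dividing through by 3 gives  (1 - x^2) y'' - 2x y' + 42 y = 0.
This matches the Legendre equation (1 - x^2) y'' - 2x y' + n(n+1) y = 0 (note the -2x y' term) with n(n+1) = 42, so n = 6; the polynomial solution is P_6(x).
With y = sum_k a_k x^k, matching x^k gives (k+2)(k+1) a_{k+2} = [k(k+1) - n(n+1)] a_k = (k - 6)(k + 7) a_k. The right side vanishes at k = 6, so the series with the parity of 6 terminates at degree 6.
Standard normalization (P_n(1) = 1): leading coefficient (2n)!/(2^n (n!)^2) = 479001600/(64*518400) = 231/16, so a_6 = 231/16. Work downward with a_k = (k+1)(k+2) a_{k+2} / ((k - 6)(k + 7)):
  a_4 = (5)(6)(231/16) / ((4 - 6)(4 + 7)) = (3465/8)/(-22) = -315/16
  a_2 = (3)(4)(-315/16) / ((2 - 6)(2 + 7)) = (-945/4)/(-36) = 105/16
  a_0 = (1)(2)(105/16) / ((0 - 6)(0 + 7)) = (105/8)/(-42) = -5/16
Hence P_6(x) = 231 x^6/16 - 315 x^4/16 + 105 x^2/16 - 5/16.

P_6(x); series = 231 x^6/16 - 315 x^4/16 + 105 x^2/16 - 5/16


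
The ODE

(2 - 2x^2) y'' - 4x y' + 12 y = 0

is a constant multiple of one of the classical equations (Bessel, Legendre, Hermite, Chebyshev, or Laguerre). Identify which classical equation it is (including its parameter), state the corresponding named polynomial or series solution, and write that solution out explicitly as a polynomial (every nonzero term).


All three coefficients share the factor 2; dividing through by 2 gives  (1 - x^2) y'' - 2x y' + 6 y = 0.
This matches the Legendre equation (1 - x^2) y'' - 2x y' + n(n+1) y = 0 (note the -2x y' term) with n(n+1) = 6, so n = 2; the polynomial solution is P_2(x).
With y = sum_k a_k x^k, matching x^k gives (k+2)(k+1) a_{k+2} = [k(k+1) - n(n+1)] a_k = (k - 2)(k + 3) a_k. The right side vanishes at k = 2, so the series with the parity of 2 terminates at degree 2.
Standard normalization (P_n(1) = 1): leading coefficient (2n)!/(2^n (n!)^2) = 24/(4*4) = 3/2, so a_2 = 3/2. Work downward with a_k = (k+1)(k+2) a_{k+2} / ((k - 2)(k + 3)):
  a_0 = (1)(2)(3/2) / ((0 - 2)(0 + 3)) = 3/(-6) = -1/2
Hence P_2(x) = 3 x^2/2 - 1/2.

P_2(x); series = 3 x^2/2 - 1/2


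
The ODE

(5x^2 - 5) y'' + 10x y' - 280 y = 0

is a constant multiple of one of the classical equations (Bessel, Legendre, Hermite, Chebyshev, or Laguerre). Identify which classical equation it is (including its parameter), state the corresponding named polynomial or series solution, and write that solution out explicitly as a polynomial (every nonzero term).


All three coefficients share the factor -5; dividing through by -5 gives  (1 - x^2) y'' - 2x y' + 56 y = 0.
This matches the Legendre equation (1 - x^2) y'' - 2x y' + n(n+1) y = 0 (note the -2x y' term) with n(n+1) = 56, so n = 7; the polynomial solution is P_7(x).
With y = sum_k a_k x^k, matching x^k gives (k+2)(k+1) a_{k+2} = [k(k+1) - n(n+1)] a_k = (k - 7)(k + 8) a_k. The right side vanishes at k = 7, so the series with the parity of 7 terminates at degree 7.
Standard normalization (P_n(1) = 1): leading coefficient (2n)!/(2^n (n!)^2) = 87178291200/(128*25401600) = 429/16, so a_7 = 429/16. Work downward with a_k = (k+1)(k+2) a_{k+2} / ((k - 7)(k + 8)):
  a_5 = (6)(7)(429/16) / ((5 - 7)(5 + 8)) = (9009/8)/(-26) = -693/16
  a_3 = (4)(5)(-693/16) / ((3 - 7)(3 + 8)) = (-3465/4)/(-44) = 315/16
  a_1 = (2)(3)(315/16) / ((1 - 7)(1 + 8)) = (945/8)/(-54) = -35/16
Hence P_7(x) = 429 x^7/16 - 693 x^5/16 + 315 x^3/16 - 35 x/16.

P_7(x); series = 429 x^7/16 - 693 x^5/16 + 315 x^3/16 - 35 x/16


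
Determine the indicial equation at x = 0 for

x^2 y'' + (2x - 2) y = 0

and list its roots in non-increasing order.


Divide by x^2 to reach normal form y'' + P_1(x) y' + P_2(x) y = 0 with P_1(x) = 0 and P_2(x) = 2/x - 2/x^2.
x = 0 is a singular point because the y-coefficient 2/x - 2/x^2 has a pole at x = 0.
It is a regular singular point because x P_1(x) = p(x) = 0 and x^2 P_2(x) = q(x) = 2x - 2 are polynomials, hence analytic at x = 0.
p(0) = 0,  q(0) = -2.
Indicial equation: r(r-1) + p(0) r + q(0) = 0, i.e. r^2 + (p(0) - 1) r + q(0) = 0, i.e. r^2 - 1 r - 2 = 0.
Discriminant: (-1)^2 - 4(-2) = 9, so r = (1 ± 3)/2.
Solving: r_1 = 2, r_2 = -1.

indicial: r^2 - 1 r - 2 = 0; roots r_1 = 2, r_2 = -1


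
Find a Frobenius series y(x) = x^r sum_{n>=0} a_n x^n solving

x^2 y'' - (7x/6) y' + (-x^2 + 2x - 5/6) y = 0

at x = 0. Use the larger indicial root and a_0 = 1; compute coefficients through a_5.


Write in Frobenius form y'' + (p(x)/x) y' + (q(x)/x^2) y = 0:
  p(x) = -7/6,  q(x) = -x^2 + 2x - 5/6.
Indicial equation: r(r-1) + (-7/6) r + (-5/6) = 0 -> roots r_1 = 5/2, r_2 = -1/3.
Take r = r_1 = 5/2. Let y(x) = x^r sum_{n>=0} a_n x^n with a_0 = 1.
Substitute y = x^r sum a_n x^n and match x^{r+n}. The recurrence is
  D(n) a_n + 2 a_{n-1} - 1 a_{n-2} = 0,  where D(n) = (r+n)(r+n-1) + (-7/6)(r+n) + (-5/6).
  a_n = [-2 a_{n-1} + 1 a_{n-2}] / D(n).
Since the indicial polynomial factors as (r - r_1)(r - r_2), D(n) = (r_1 + n - r_1)(r_1 + n - r_2) = n(n + 17/6).
Evaluating step by step (a_0 = 1):
  n = 1: D(1) = 1(1 + 17/6) = 23/6; numerator = -2(1) = -2; a_1 = (-2)/(23/6) = -12/23
  n = 2: D(2) = 2(2 + 17/6) = 29/3; numerator = -2(-12/23) + 1(1) = 47/23; a_2 = (47/23)/(29/3) = 141/667
  n = 3: D(3) = 3(3 + 17/6) = 35/2; numerator = -2(141/667) + 1(-12/23) = -630/667; a_3 = (-630/667)/(35/2) = -36/667
  n = 4: D(4) = 4(4 + 17/6) = 82/3; numerator = -2(-36/667) + 1(141/667) = 213/667; a_4 = (213/667)/(82/3) = 639/54694
  n = 5: D(5) = 5(5 + 17/6) = 235/6; numerator = -2(639/54694) + 1(-36/667) = -2115/27347; a_5 = (-2115/27347)/(235/6) = -54/27347

r = 5/2; a_0 = 1; a_1 = -12/23; a_2 = 141/667; a_3 = -36/667; a_4 = 639/54694; a_5 = -54/27347


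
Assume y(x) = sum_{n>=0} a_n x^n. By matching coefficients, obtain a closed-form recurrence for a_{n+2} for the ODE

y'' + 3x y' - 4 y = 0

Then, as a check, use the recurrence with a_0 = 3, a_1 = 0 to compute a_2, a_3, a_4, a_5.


Substitute y = sum_n a_n x^n.
y''(x) has coefficient (n+2)(n+1) a_{n+2} at x^n;
3 x y'(x) has coefficient 3 n a_n at x^n (shift);
-4 y(x) has coefficient -4 a_n at x^n.
Matching x^n: (n+2)(n+1) a_{n+2} + (3n - 4) a_n = 0.
Thus a_{n+2} = (-3n + 4) / ((n+1)(n+2)) * a_n.

Check with a_0 = 3, a_1 = 0 (apply the recurrence for n = 0, 1, 2, 3): a_0 = 3, a_1 = 0, a_2 = 6, a_3 = 0, a_4 = -1, a_5 = 0.

a_(n+2) = (-3n + 4) / ((n+1)(n+2)) * a_n; check: a_0 = 3, a_1 = 0, a_2 = 6, a_3 = 0, a_4 = -1, a_5 = 0


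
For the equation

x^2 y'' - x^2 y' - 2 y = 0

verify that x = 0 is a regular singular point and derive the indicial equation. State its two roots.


Divide by x^2 to reach normal form y'' + P_1(x) y' + P_2(x) y = 0 with P_1(x) = -1 and P_2(x) = -2/x^2.
x = 0 is a singular point because the y-coefficient -2/x^2 has a pole at x = 0.
It is a regular singular point because x P_1(x) = p(x) = -x and x^2 P_2(x) = q(x) = -2 are polynomials, hence analytic at x = 0.
p(0) = 0,  q(0) = -2.
Indicial equation: r(r-1) + p(0) r + q(0) = 0, i.e. r^2 + (p(0) - 1) r + q(0) = 0, i.e. r^2 - 1 r - 2 = 0.
Discriminant: (-1)^2 - 4(-2) = 9, so r = (1 ± 3)/2.
Solving: r_1 = 2, r_2 = -1.

indicial: r^2 - 1 r - 2 = 0; roots r_1 = 2, r_2 = -1


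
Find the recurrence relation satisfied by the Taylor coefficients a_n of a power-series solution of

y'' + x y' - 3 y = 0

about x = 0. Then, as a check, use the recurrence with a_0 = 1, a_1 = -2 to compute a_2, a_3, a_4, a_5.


Substitute y = sum_n a_n x^n.
y''(x) has coefficient (n+2)(n+1) a_{n+2} at x^n;
x y'(x) has coefficient n a_n at x^n (shift);
-3 y(x) has coefficient -3 a_n at x^n.
Matching x^n: (n+2)(n+1) a_{n+2} + (n - 3) a_n = 0.
Thus a_{n+2} = (-n + 3) / ((n+1)(n+2)) * a_n.

Check with a_0 = 1, a_1 = -2 (apply the recurrence for n = 0, 1, 2, 3): a_0 = 1, a_1 = -2, a_2 = 3/2, a_3 = -2/3, a_4 = 1/8, a_5 = 0.

a_(n+2) = (-n + 3) / ((n+1)(n+2)) * a_n; check: a_0 = 1, a_1 = -2, a_2 = 3/2, a_3 = -2/3, a_4 = 1/8, a_5 = 0


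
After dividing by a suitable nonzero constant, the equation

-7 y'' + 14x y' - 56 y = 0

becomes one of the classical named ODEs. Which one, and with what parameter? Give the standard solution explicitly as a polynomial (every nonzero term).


All three coefficients share the factor -7; dividing through by -7 gives  y'' - 2x y' + 8 y = 0.
This matches the Hermite equation y'' - 2x y' + 2n y = 0 with 2n = 8, so n = 4; the polynomial solution is H_4(x).
With y = sum_k a_k x^k, matching x^k gives (k+2)(k+1) a_{k+2} = 2(k - n) a_k = 2(k - 4) a_k. The right side vanishes at k = 4, so the series with the parity of 4 terminates at degree 4.
Standard normalization: leading coefficient of H_n is 2^n, so a_4 = 2^4 = 16. Work downward with a_k = (k+1)(k+2) a_{k+2} / (2(k - n)):
  a_2 = (3)(4)(16) / (2(2 - 4)) = 192/(-4) = -48
  a_0 = (1)(2)(-48) / (2(0 - 4)) = -96/(-8) = 12
Hence H_4(x) = 16 x^4 - 48 x^2 + 12.

H_4(x); series = 16 x^4 - 48 x^2 + 12


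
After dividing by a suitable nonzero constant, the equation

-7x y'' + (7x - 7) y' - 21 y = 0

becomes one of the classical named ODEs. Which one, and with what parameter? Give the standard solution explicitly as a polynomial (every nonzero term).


All three coefficients share the factor -7; dividing through by -7 gives  x y'' + (1 - x) y' + 3 y = 0.
This matches the Laguerre equation x y'' + (1 - x) y' + n y = 0 with n = 3; the polynomial solution is L_3(x).
With y = sum_k a_k x^k, matching x^k gives (k+1)k a_{k+1} + (k+1) a_{k+1} - k a_k + n a_k = 0, i.e. (k+1)^2 a_{k+1} = (k - n) a_k = (k - 3) a_k. The right side vanishes at k = 3, so the series terminates at degree 3.
Standard normalization L_n(0) = 1 gives a_0 = 1. Work upward with a_{k+1} = (k - 3) a_k / (k+1)^2:
  a_1 = (0 - 3)(1) / 1^2 = -3/1 = -3
  a_2 = (1 - 3)(-3) / 2^2 = 6/4 = 3/2
  a_3 = (2 - 3)(3/2) / 3^2 = (-3/2)/9 = -1/6
Hence L_3(x) = -x^3/6 + 3 x^2/2 - 3 x + 1.

L_3(x); series = -x^3/6 + 3 x^2/2 - 3 x + 1


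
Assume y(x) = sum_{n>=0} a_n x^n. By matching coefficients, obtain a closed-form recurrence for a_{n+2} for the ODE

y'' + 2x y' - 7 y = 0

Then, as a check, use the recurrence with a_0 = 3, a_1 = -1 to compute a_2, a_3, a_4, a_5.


Substitute y = sum_n a_n x^n.
y''(x) has coefficient (n+2)(n+1) a_{n+2} at x^n;
2 x y'(x) has coefficient 2 n a_n at x^n (shift);
-7 y(x) has coefficient -7 a_n at x^n.
Matching x^n: (n+2)(n+1) a_{n+2} + (2n - 7) a_n = 0.
Thus a_{n+2} = (-2n + 7) / ((n+1)(n+2)) * a_n.

Check with a_0 = 3, a_1 = -1 (apply the recurrence for n = 0, 1, 2, 3): a_0 = 3, a_1 = -1, a_2 = 21/2, a_3 = -5/6, a_4 = 21/8, a_5 = -1/24.

a_(n+2) = (-2n + 7) / ((n+1)(n+2)) * a_n; check: a_0 = 3, a_1 = -1, a_2 = 21/2, a_3 = -5/6, a_4 = 21/8, a_5 = -1/24


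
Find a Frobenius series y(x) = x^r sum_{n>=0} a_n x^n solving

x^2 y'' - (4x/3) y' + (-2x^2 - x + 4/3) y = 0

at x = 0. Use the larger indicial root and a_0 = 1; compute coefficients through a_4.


Write in Frobenius form y'' + (p(x)/x) y' + (q(x)/x^2) y = 0:
  p(x) = -4/3,  q(x) = -2x^2 - x + 4/3.
Indicial equation: r(r-1) + (-4/3) r + (4/3) = 0 -> roots r_1 = 4/3, r_2 = 1.
Take r = r_1 = 4/3. Let y(x) = x^r sum_{n>=0} a_n x^n with a_0 = 1.
Substitute y = x^r sum a_n x^n and match x^{r+n}. The recurrence is
  D(n) a_n - 1 a_{n-1} - 2 a_{n-2} = 0,  where D(n) = (r+n)(r+n-1) + (-4/3)(r+n) + (4/3).
  a_n = [1 a_{n-1} + 2 a_{n-2}] / D(n).
Since the indicial polynomial factors as (r - r_1)(r - r_2), D(n) = (r_1 + n - r_1)(r_1 + n - r_2) = n(n + 1/3).
Evaluating step by step (a_0 = 1):
  n = 1: D(1) = 1(1 + 1/3) = 4/3; numerator = 1(1) = 1; a_1 = (1)/(4/3) = 3/4
  n = 2: D(2) = 2(2 + 1/3) = 14/3; numerator = 1(3/4) + 2(1) = 11/4; a_2 = (11/4)/(14/3) = 33/56
  n = 3: D(3) = 3(3 + 1/3) = 10; numerator = 1(33/56) + 2(3/4) = 117/56; a_3 = (117/56)/(10) = 117/560
  n = 4: D(4) = 4(4 + 1/3) = 52/3; numerator = 1(117/560) + 2(33/56) = 111/80; a_4 = (111/80)/(52/3) = 333/4160

r = 4/3; a_0 = 1; a_1 = 3/4; a_2 = 33/56; a_3 = 117/560; a_4 = 333/4160


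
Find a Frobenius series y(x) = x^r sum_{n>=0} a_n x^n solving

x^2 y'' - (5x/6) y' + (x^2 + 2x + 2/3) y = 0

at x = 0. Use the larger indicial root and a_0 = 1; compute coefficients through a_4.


Write in Frobenius form y'' + (p(x)/x) y' + (q(x)/x^2) y = 0:
  p(x) = -5/6,  q(x) = x^2 + 2x + 2/3.
Indicial equation: r(r-1) + (-5/6) r + (2/3) = 0 -> roots r_1 = 4/3, r_2 = 1/2.
Take r = r_1 = 4/3. Let y(x) = x^r sum_{n>=0} a_n x^n with a_0 = 1.
Substitute y = x^r sum a_n x^n and match x^{r+n}. The recurrence is
  D(n) a_n + 2 a_{n-1} + 1 a_{n-2} = 0,  where D(n) = (r+n)(r+n-1) + (-5/6)(r+n) + (2/3).
  a_n = [-2 a_{n-1} - 1 a_{n-2}] / D(n).
Since the indicial polynomial factors as (r - r_1)(r - r_2), D(n) = (r_1 + n - r_1)(r_1 + n - r_2) = n(n + 5/6).
Evaluating step by step (a_0 = 1):
  n = 1: D(1) = 1(1 + 5/6) = 11/6; numerator = -2(1) = -2; a_1 = (-2)/(11/6) = -12/11
  n = 2: D(2) = 2(2 + 5/6) = 17/3; numerator = -2(-12/11) - 1(1) = 13/11; a_2 = (13/11)/(17/3) = 39/187
  n = 3: D(3) = 3(3 + 5/6) = 23/2; numerator = -2(39/187) - 1(-12/11) = 126/187; a_3 = (126/187)/(23/2) = 252/4301
  n = 4: D(4) = 4(4 + 5/6) = 58/3; numerator = -2(252/4301) - 1(39/187) = -1401/4301; a_4 = (-1401/4301)/(58/3) = -4203/249458

r = 4/3; a_0 = 1; a_1 = -12/11; a_2 = 39/187; a_3 = 252/4301; a_4 = -4203/249458


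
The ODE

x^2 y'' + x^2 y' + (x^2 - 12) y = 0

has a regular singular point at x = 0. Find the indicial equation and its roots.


Divide by x^2 to reach normal form y'' + P_1(x) y' + P_2(x) y = 0 with P_1(x) = 1 and P_2(x) = 1 - 12/x^2.
x = 0 is a singular point because the y-coefficient 1 - 12/x^2 has a pole at x = 0.
It is a regular singular point because x P_1(x) = p(x) = x and x^2 P_2(x) = q(x) = x^2 - 12 are polynomials, hence analytic at x = 0.
p(0) = 0,  q(0) = -12.
Indicial equation: r(r-1) + p(0) r + q(0) = 0, i.e. r^2 + (p(0) - 1) r + q(0) = 0, i.e. r^2 - 1 r - 12 = 0.
Discriminant: (-1)^2 - 4(-12) = 49, so r = (1 ± 7)/2.
Solving: r_1 = 4, r_2 = -3.

indicial: r^2 - 1 r - 12 = 0; roots r_1 = 4, r_2 = -3


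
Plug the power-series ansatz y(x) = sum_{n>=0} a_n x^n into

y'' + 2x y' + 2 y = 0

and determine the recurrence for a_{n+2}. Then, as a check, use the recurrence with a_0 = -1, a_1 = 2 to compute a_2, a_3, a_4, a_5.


Substitute y = sum_n a_n x^n.
y''(x) has coefficient (n+2)(n+1) a_{n+2} at x^n;
2 x y'(x) has coefficient 2 n a_n at x^n (shift);
2 y(x) has coefficient 2 a_n at x^n.
Matching x^n: (n+2)(n+1) a_{n+2} + (2n + 2) a_n = 0.
Thus a_{n+2} = (-2n - 2) / ((n+1)(n+2)) * a_n.

Check with a_0 = -1, a_1 = 2 (apply the recurrence for n = 0, 1, 2, 3): a_0 = -1, a_1 = 2, a_2 = 1, a_3 = -4/3, a_4 = -1/2, a_5 = 8/15.

a_(n+2) = (-2n - 2) / ((n+1)(n+2)) * a_n; check: a_0 = -1, a_1 = 2, a_2 = 1, a_3 = -4/3, a_4 = -1/2, a_5 = 8/15


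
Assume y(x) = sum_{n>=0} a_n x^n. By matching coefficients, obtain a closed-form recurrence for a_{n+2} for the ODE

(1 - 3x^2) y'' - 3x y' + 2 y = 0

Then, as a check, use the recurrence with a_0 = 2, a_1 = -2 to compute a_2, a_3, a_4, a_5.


Substitute y = sum_n a_n x^n.
(1 - 3 x^2) y'' contributes (n+2)(n+1) a_{n+2} - 3 n(n-1) a_n at x^n.
-3 x y'(x) contributes -3 n a_n at x^n.
2 y(x) contributes 2 a_n at x^n.
Matching x^n: (n+2)(n+1) a_{n+2} + (-3 n(n-1) - 3 n + 2) a_n = 0.
Thus a_{n+2} = (3 n(n-1) + 3 n - 2) / ((n+1)(n+2)) * a_n.

Check with a_0 = 2, a_1 = -2 (apply the recurrence for n = 0, 1, 2, 3): a_0 = 2, a_1 = -2, a_2 = -2, a_3 = -1/3, a_4 = -5/3, a_5 = -5/12.

a_(n+2) = (3 n(n-1) + 3 n - 2) / ((n+1)(n+2)) * a_n; check: a_0 = 2, a_1 = -2, a_2 = -2, a_3 = -1/3, a_4 = -5/3, a_5 = -5/12


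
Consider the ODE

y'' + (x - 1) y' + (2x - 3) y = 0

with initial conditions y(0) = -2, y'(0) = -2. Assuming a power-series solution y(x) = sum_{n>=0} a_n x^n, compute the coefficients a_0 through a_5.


Ansatz: y(x) = sum_{n>=0} a_n x^n, so y'(x) = sum_{n>=1} n a_n x^(n-1) and y''(x) = sum_{n>=2} n(n-1) a_n x^(n-2).
Substitute into P(x) y'' + Q(x) y' + R(x) y = 0 with P(x) = 1, Q(x) = x - 1, R(x) = 2x - 3, and match powers of x.
Initial conditions: a_0 = -2, a_1 = -2.
Setting the coefficient of each power of x to zero and solving order by order (substituting the coefficients already found):
  x^0: 2 a_2 - a_1 - 3 a_0 = 0  ->  2 a_2 = a_1 + 3 a_0 = -8  ->  a_2 = -4
  x^1: 6 a_3 - 2 a_2 - 2 a_1 + 2 a_0 = 0  ->  6 a_3 = 2 a_2 + 2 a_1 - 2 a_0 = -8  ->  a_3 = -4/3
  x^2: 12 a_4 - 3 a_3 - a_2 + 2 a_1 = 0  ->  12 a_4 = 3 a_3 + a_2 - 2 a_1 = -4  ->  a_4 = -1/3
  x^3: 20 a_5 - 4 a_4 + 2 a_2 = 0  ->  20 a_5 = 4 a_4 - 2 a_2 = 20/3  ->  a_5 = 1/3
Truncated series: y(x) = -2 - 2 x - 4 x^2 - (4/3) x^3 - (1/3) x^4 + (1/3) x^5 + O(x^6).

a_0 = -2; a_1 = -2; a_2 = -4; a_3 = -4/3; a_4 = -1/3; a_5 = 1/3


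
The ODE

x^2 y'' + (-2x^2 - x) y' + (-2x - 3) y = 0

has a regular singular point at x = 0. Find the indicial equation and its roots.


Divide by x^2 to reach normal form y'' + P_1(x) y' + P_2(x) y = 0 with P_1(x) = -2 - 1/x and P_2(x) = -2/x - 3/x^2.
x = 0 is a singular point because the y'-coefficient -2 - 1/x has a pole at x = 0 and the y-coefficient -2/x - 3/x^2 has a pole at x = 0.
It is a regular singular point because x P_1(x) = p(x) = -2x - 1 and x^2 P_2(x) = q(x) = -2x - 3 are polynomials, hence analytic at x = 0.
p(0) = -1,  q(0) = -3.
Indicial equation: r(r-1) + p(0) r + q(0) = 0, i.e. r^2 + (p(0) - 1) r + q(0) = 0, i.e. r^2 - 2 r - 3 = 0.
Discriminant: (-2)^2 - 4(-3) = 16, so r = (2 ± 4)/2.
Solving: r_1 = 3, r_2 = -1.

indicial: r^2 - 2 r - 3 = 0; roots r_1 = 3, r_2 = -1


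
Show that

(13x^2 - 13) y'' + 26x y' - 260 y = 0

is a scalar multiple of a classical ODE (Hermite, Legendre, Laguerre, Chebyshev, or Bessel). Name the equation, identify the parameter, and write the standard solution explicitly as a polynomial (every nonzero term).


All three coefficients share the factor -13; dividing through by -13 gives  (1 - x^2) y'' - 2x y' + 20 y = 0.
This matches the Legendre equation (1 - x^2) y'' - 2x y' + n(n+1) y = 0 (note the -2x y' term) with n(n+1) = 20, so n = 4; the polynomial solution is P_4(x).
With y = sum_k a_k x^k, matching x^k gives (k+2)(k+1) a_{k+2} = [k(k+1) - n(n+1)] a_k = (k - 4)(k + 5) a_k. The right side vanishes at k = 4, so the series with the parity of 4 terminates at degree 4.
Standard normalization (P_n(1) = 1): leading coefficient (2n)!/(2^n (n!)^2) = 40320/(16*576) = 35/8, so a_4 = 35/8. Work downward with a_k = (k+1)(k+2) a_{k+2} / ((k - 4)(k + 5)):
  a_2 = (3)(4)(35/8) / ((2 - 4)(2 + 5)) = (105/2)/(-14) = -15/4
  a_0 = (1)(2)(-15/4) / ((0 - 4)(0 + 5)) = (-15/2)/(-20) = 3/8
Hence P_4(x) = 35 x^4/8 - 15 x^2/4 + 3/8.

P_4(x); series = 35 x^4/8 - 15 x^2/4 + 3/8


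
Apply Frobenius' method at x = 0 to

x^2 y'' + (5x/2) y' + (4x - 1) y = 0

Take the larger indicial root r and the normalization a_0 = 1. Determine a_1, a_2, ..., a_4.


Write in Frobenius form y'' + (p(x)/x) y' + (q(x)/x^2) y = 0:
  p(x) = 5/2,  q(x) = 4x - 1.
Indicial equation: r(r-1) + (5/2) r + (-1) = 0 -> roots r_1 = 1/2, r_2 = -2.
Take r = r_1 = 1/2. Let y(x) = x^r sum_{n>=0} a_n x^n with a_0 = 1.
Substitute y = x^r sum a_n x^n and match x^{r+n}. The recurrence is
  D(n) a_n + 4 a_{n-1} = 0,  where D(n) = (r+n)(r+n-1) + (5/2)(r+n) + (-1).
  a_n = -4 / D(n) * a_{n-1}.
Since the indicial polynomial factors as (r - r_1)(r - r_2), D(n) = (r_1 + n - r_1)(r_1 + n - r_2) = n(n + 5/2).
Evaluating step by step (a_0 = 1):
  n = 1: D(1) = 1(1 + 5/2) = 7/2; numerator = -4(1) = -4; a_1 = (-4)/(7/2) = -8/7
  n = 2: D(2) = 2(2 + 5/2) = 9; numerator = -4(-8/7) = 32/7; a_2 = (32/7)/(9) = 32/63
  n = 3: D(3) = 3(3 + 5/2) = 33/2; numerator = -4(32/63) = -128/63; a_3 = (-128/63)/(33/2) = -256/2079
  n = 4: D(4) = 4(4 + 5/2) = 26; numerator = -4(-256/2079) = 1024/2079; a_4 = (1024/2079)/(26) = 512/27027

r = 1/2; a_0 = 1; a_1 = -8/7; a_2 = 32/63; a_3 = -256/2079; a_4 = 512/27027


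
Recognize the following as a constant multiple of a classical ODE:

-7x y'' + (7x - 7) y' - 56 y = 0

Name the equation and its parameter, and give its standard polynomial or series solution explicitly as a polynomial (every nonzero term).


All three coefficients share the factor -7; dividing through by -7 gives  x y'' + (1 - x) y' + 8 y = 0.
This matches the Laguerre equation x y'' + (1 - x) y' + n y = 0 with n = 8; the polynomial solution is L_8(x).
With y = sum_k a_k x^k, matching x^k gives (k+1)k a_{k+1} + (k+1) a_{k+1} - k a_k + n a_k = 0, i.e. (k+1)^2 a_{k+1} = (k - n) a_k = (k - 8) a_k. The right side vanishes at k = 8, so the series terminates at degree 8.
Standard normalization L_n(0) = 1 gives a_0 = 1. Work upward with a_{k+1} = (k - 8) a_k / (k+1)^2:
  a_1 = (0 - 8)(1) / 1^2 = -8/1 = -8
  a_2 = (1 - 8)(-8) / 2^2 = 56/4 = 14
  a_3 = (2 - 8)(14) / 3^2 = -84/9 = -28/3
  a_4 = (3 - 8)(-28/3) / 4^2 = (140/3)/16 = 35/12
  a_5 = (4 - 8)(35/12) / 5^2 = (-35/3)/25 = -7/15
  a_6 = (5 - 8)(-7/15) / 6^2 = (7/5)/36 = 7/180
  a_7 = (6 - 8)(7/180) / 7^2 = (-7/90)/49 = -1/630
  a_8 = (7 - 8)(-1/630) / 8^2 = (1/630)/64 = 1/40320
Hence L_8(x) = x^8/40320 - x^7/630 + 7 x^6/180 - 7 x^5/15 + 35 x^4/12 - 28 x^3/3 + 14 x^2 - 8 x + 1.

L_8(x); series = x^8/40320 - x^7/630 + 7 x^6/180 - 7 x^5/15 + 35 x^4/12 - 28 x^3/3 + 14 x^2 - 8 x + 1


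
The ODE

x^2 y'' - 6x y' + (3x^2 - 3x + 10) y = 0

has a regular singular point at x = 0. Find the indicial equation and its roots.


Divide by x^2 to reach normal form y'' + P_1(x) y' + P_2(x) y = 0 with P_1(x) = -6/x and P_2(x) = 3 - 3/x + 10/x^2.
x = 0 is a singular point because the y'-coefficient -6/x has a pole at x = 0 and the y-coefficient 3 - 3/x + 10/x^2 has a pole at x = 0.
It is a regular singular point because x P_1(x) = p(x) = -6 and x^2 P_2(x) = q(x) = 3x^2 - 3x + 10 are polynomials, hence analytic at x = 0.
p(0) = -6,  q(0) = 10.
Indicial equation: r(r-1) + p(0) r + q(0) = 0, i.e. r^2 + (p(0) - 1) r + q(0) = 0, i.e. r^2 - 7 r + 10 = 0.
Discriminant: (-7)^2 - 4(10) = 9, so r = (7 ± 3)/2.
Solving: r_1 = 5, r_2 = 2.

indicial: r^2 - 7 r + 10 = 0; roots r_1 = 5, r_2 = 2


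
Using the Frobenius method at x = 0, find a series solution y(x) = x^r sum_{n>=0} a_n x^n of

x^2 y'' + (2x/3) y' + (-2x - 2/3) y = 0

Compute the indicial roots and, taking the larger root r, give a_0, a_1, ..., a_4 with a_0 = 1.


Write in Frobenius form y'' + (p(x)/x) y' + (q(x)/x^2) y = 0:
  p(x) = 2/3,  q(x) = -2x - 2/3.
Indicial equation: r(r-1) + (2/3) r + (-2/3) = 0 -> roots r_1 = 1, r_2 = -2/3.
Take r = r_1 = 1. Let y(x) = x^r sum_{n>=0} a_n x^n with a_0 = 1.
Substitute y = x^r sum a_n x^n and match x^{r+n}. The recurrence is
  D(n) a_n - 2 a_{n-1} = 0,  where D(n) = (r+n)(r+n-1) + (2/3)(r+n) + (-2/3).
  a_n = 2 / D(n) * a_{n-1}.
Since the indicial polynomial factors as (r - r_1)(r - r_2), D(n) = (r_1 + n - r_1)(r_1 + n - r_2) = n(n + 5/3).
Evaluating step by step (a_0 = 1):
  n = 1: D(1) = 1(1 + 5/3) = 8/3; numerator = 2(1) = 2; a_1 = (2)/(8/3) = 3/4
  n = 2: D(2) = 2(2 + 5/3) = 22/3; numerator = 2(3/4) = 3/2; a_2 = (3/2)/(22/3) = 9/44
  n = 3: D(3) = 3(3 + 5/3) = 14; numerator = 2(9/44) = 9/22; a_3 = (9/22)/(14) = 9/308
  n = 4: D(4) = 4(4 + 5/3) = 68/3; numerator = 2(9/308) = 9/154; a_4 = (9/154)/(68/3) = 27/10472

r = 1; a_0 = 1; a_1 = 3/4; a_2 = 9/44; a_3 = 9/308; a_4 = 27/10472


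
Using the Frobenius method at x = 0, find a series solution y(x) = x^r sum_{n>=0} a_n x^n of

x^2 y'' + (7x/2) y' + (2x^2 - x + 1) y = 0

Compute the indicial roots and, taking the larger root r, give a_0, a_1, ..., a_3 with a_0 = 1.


Write in Frobenius form y'' + (p(x)/x) y' + (q(x)/x^2) y = 0:
  p(x) = 7/2,  q(x) = 2x^2 - x + 1.
Indicial equation: r(r-1) + (7/2) r + (1) = 0 -> roots r_1 = -1/2, r_2 = -2.
Take r = r_1 = -1/2. Let y(x) = x^r sum_{n>=0} a_n x^n with a_0 = 1.
Substitute y = x^r sum a_n x^n and match x^{r+n}. The recurrence is
  D(n) a_n - 1 a_{n-1} + 2 a_{n-2} = 0,  where D(n) = (r+n)(r+n-1) + (7/2)(r+n) + (1).
  a_n = [1 a_{n-1} - 2 a_{n-2}] / D(n).
Since the indicial polynomial factors as (r - r_1)(r - r_2), D(n) = (r_1 + n - r_1)(r_1 + n - r_2) = n(n + 3/2).
Evaluating step by step (a_0 = 1):
  n = 1: D(1) = 1(1 + 3/2) = 5/2; numerator = 1(1) = 1; a_1 = (1)/(5/2) = 2/5
  n = 2: D(2) = 2(2 + 3/2) = 7; numerator = 1(2/5) - 2(1) = -8/5; a_2 = (-8/5)/(7) = -8/35
  n = 3: D(3) = 3(3 + 3/2) = 27/2; numerator = 1(-8/35) - 2(2/5) = -36/35; a_3 = (-36/35)/(27/2) = -8/105

r = -1/2; a_0 = 1; a_1 = 2/5; a_2 = -8/35; a_3 = -8/105


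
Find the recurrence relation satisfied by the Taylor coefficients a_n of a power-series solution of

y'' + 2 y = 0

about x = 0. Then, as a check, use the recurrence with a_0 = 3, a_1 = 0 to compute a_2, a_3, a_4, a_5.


Substitute y = sum_n a_n x^n into y'' + (const) y = 0.
y''(x) = sum_{n>=0} (n+2)(n+1) a_{n+2} x^n.
The ODE becomes sum_n [(n+2)(n+1) a_{n+2} + 2 a_n] x^n = 0.
Setting each coefficient to zero gives the recurrence:
  (n+2)(n+1) a_{n+2} + 2 a_n = 0,
  a_{n+2} = -2 / ((n+1)(n+2)) a_n.

Check with a_0 = 3, a_1 = 0 (apply the recurrence for n = 0, 1, 2, 3): a_0 = 3, a_1 = 0, a_2 = -3, a_3 = 0, a_4 = 1/2, a_5 = 0.

a_{n+2} = -2/((n+1)(n+2)) * a_n; check: a_0 = 3, a_1 = 0, a_2 = -3, a_3 = 0, a_4 = 1/2, a_5 = 0


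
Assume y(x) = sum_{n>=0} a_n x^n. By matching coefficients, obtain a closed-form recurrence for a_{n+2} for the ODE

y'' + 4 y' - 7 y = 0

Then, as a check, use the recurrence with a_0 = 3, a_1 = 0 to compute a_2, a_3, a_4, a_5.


Substitute y = sum_n a_n x^n.
y''(x) has coefficient (n+2)(n+1) a_{n+2} at x^n;
4 y'(x) has coefficient 4 (n+1) a_{n+1} at x^n;
-7 y(x) has coefficient -7 a_n at x^n.
Matching x^n: (n+2)(n+1) a_{n+2} + 4 (n+1) a_{n+1} - 7 a_n = 0.
Thus a_{n+2} = [-4 (n+1) a_{n+1} + 7 a_n] / ((n+1)(n+2)).

Check with a_0 = 3, a_1 = 0 (apply the recurrence for n = 0, 1, 2, 3): a_0 = 3, a_1 = 0, a_2 = 21/2, a_3 = -14, a_4 = 161/8, a_5 = -21.

a_(n+2) = [-4 (n+1) a_(n+1) + 7 a_n] / ((n+1)(n+2)); check: a_0 = 3, a_1 = 0, a_2 = 21/2, a_3 = -14, a_4 = 161/8, a_5 = -21


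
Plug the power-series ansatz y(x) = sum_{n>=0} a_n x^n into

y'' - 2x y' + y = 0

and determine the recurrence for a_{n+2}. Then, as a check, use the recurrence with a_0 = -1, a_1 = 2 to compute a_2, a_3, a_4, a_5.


Substitute y = sum_n a_n x^n.
y''(x) has coefficient (n+2)(n+1) a_{n+2} at x^n;
-2 x y'(x) has coefficient -2 n a_n at x^n (shift);
y(x) has coefficient 1 a_n at x^n.
Matching x^n: (n+2)(n+1) a_{n+2} + (-2n + 1) a_n = 0.
Thus a_{n+2} = (2n - 1) / ((n+1)(n+2)) * a_n.

Check with a_0 = -1, a_1 = 2 (apply the recurrence for n = 0, 1, 2, 3): a_0 = -1, a_1 = 2, a_2 = 1/2, a_3 = 1/3, a_4 = 1/8, a_5 = 1/12.

a_(n+2) = (2n - 1) / ((n+1)(n+2)) * a_n; check: a_0 = -1, a_1 = 2, a_2 = 1/2, a_3 = 1/3, a_4 = 1/8, a_5 = 1/12


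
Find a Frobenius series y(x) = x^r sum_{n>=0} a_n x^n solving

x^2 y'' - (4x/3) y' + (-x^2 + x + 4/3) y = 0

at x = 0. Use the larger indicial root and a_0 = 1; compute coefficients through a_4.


Write in Frobenius form y'' + (p(x)/x) y' + (q(x)/x^2) y = 0:
  p(x) = -4/3,  q(x) = -x^2 + x + 4/3.
Indicial equation: r(r-1) + (-4/3) r + (4/3) = 0 -> roots r_1 = 4/3, r_2 = 1.
Take r = r_1 = 4/3. Let y(x) = x^r sum_{n>=0} a_n x^n with a_0 = 1.
Substitute y = x^r sum a_n x^n and match x^{r+n}. The recurrence is
  D(n) a_n + 1 a_{n-1} - 1 a_{n-2} = 0,  where D(n) = (r+n)(r+n-1) + (-4/3)(r+n) + (4/3).
  a_n = [-1 a_{n-1} + 1 a_{n-2}] / D(n).
Since the indicial polynomial factors as (r - r_1)(r - r_2), D(n) = (r_1 + n - r_1)(r_1 + n - r_2) = n(n + 1/3).
Evaluating step by step (a_0 = 1):
  n = 1: D(1) = 1(1 + 1/3) = 4/3; numerator = -1(1) = -1; a_1 = (-1)/(4/3) = -3/4
  n = 2: D(2) = 2(2 + 1/3) = 14/3; numerator = -1(-3/4) + 1(1) = 7/4; a_2 = (7/4)/(14/3) = 3/8
  n = 3: D(3) = 3(3 + 1/3) = 10; numerator = -1(3/8) + 1(-3/4) = -9/8; a_3 = (-9/8)/(10) = -9/80
  n = 4: D(4) = 4(4 + 1/3) = 52/3; numerator = -1(-9/80) + 1(3/8) = 39/80; a_4 = (39/80)/(52/3) = 9/320

r = 4/3; a_0 = 1; a_1 = -3/4; a_2 = 3/8; a_3 = -9/80; a_4 = 9/320


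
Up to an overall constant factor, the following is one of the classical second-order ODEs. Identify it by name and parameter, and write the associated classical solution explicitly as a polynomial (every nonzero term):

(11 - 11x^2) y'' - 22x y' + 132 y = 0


All three coefficients share the factor 11; dividing through by 11 gives  (1 - x^2) y'' - 2x y' + 12 y = 0.
This matches the Legendre equation (1 - x^2) y'' - 2x y' + n(n+1) y = 0 (note the -2x y' term) with n(n+1) = 12, so n = 3; the polynomial solution is P_3(x).
With y = sum_k a_k x^k, matching x^k gives (k+2)(k+1) a_{k+2} = [k(k+1) - n(n+1)] a_k = (k - 3)(k + 4) a_k. The right side vanishes at k = 3, so the series with the parity of 3 terminates at degree 3.
Standard normalization (P_n(1) = 1): leading coefficient (2n)!/(2^n (n!)^2) = 720/(8*36) = 5/2, so a_3 = 5/2. Work downward with a_k = (k+1)(k+2) a_{k+2} / ((k - 3)(k + 4)):
  a_1 = (2)(3)(5/2) / ((1 - 3)(1 + 4)) = 15/(-10) = -3/2
Hence P_3(x) = 5 x^3/2 - 3 x/2.

P_3(x); series = 5 x^3/2 - 3 x/2


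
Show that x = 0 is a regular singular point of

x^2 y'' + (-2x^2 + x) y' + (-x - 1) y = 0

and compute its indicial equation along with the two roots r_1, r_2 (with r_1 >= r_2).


Divide by x^2 to reach normal form y'' + P_1(x) y' + P_2(x) y = 0 with P_1(x) = -2 + 1/x and P_2(x) = -1/x - 1/x^2.
x = 0 is a singular point because the y'-coefficient -2 + 1/x has a pole at x = 0 and the y-coefficient -1/x - 1/x^2 has a pole at x = 0.
It is a regular singular point because x P_1(x) = p(x) = 1 - 2x and x^2 P_2(x) = q(x) = -x - 1 are polynomials, hence analytic at x = 0.
p(0) = 1,  q(0) = -1.
Indicial equation: r(r-1) + p(0) r + q(0) = 0, i.e. r^2 + (p(0) - 1) r + q(0) = 0, i.e. r^2 - 1 = 0.
Discriminant: (0)^2 - 4(-1) = 4, so r = (0 ± 2)/2.
Solving: r_1 = 1, r_2 = -1.

indicial: r^2 - 1 = 0; roots r_1 = 1, r_2 = -1


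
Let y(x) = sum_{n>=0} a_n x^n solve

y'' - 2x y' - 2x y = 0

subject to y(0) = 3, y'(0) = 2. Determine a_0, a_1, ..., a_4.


Ansatz: y(x) = sum_{n>=0} a_n x^n, so y'(x) = sum_{n>=1} n a_n x^(n-1) and y''(x) = sum_{n>=2} n(n-1) a_n x^(n-2).
Substitute into P(x) y'' + Q(x) y' + R(x) y = 0 with P(x) = 1, Q(x) = -2x, R(x) = -2x, and match powers of x.
Initial conditions: a_0 = 3, a_1 = 2.
Setting the coefficient of each power of x to zero and solving order by order (substituting the coefficients already found):
  x^0: 2 a_2 = 0  ->  a_2 = 0
  x^1: 6 a_3 - 2 a_1 - 2 a_0 = 0  ->  6 a_3 = 2 a_1 + 2 a_0 = 10  ->  a_3 = 5/3
  x^2: 12 a_4 - 4 a_2 - 2 a_1 = 0  ->  12 a_4 = 4 a_2 + 2 a_1 = 4  ->  a_4 = 1/3
Truncated series: y(x) = 3 + 2 x + (5/3) x^3 + (1/3) x^4 + O(x^5).

a_0 = 3; a_1 = 2; a_2 = 0; a_3 = 5/3; a_4 = 1/3


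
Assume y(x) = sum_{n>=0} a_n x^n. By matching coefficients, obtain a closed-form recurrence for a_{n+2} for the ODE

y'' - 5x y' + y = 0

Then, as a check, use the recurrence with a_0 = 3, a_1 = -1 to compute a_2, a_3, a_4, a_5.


Substitute y = sum_n a_n x^n.
y''(x) has coefficient (n+2)(n+1) a_{n+2} at x^n;
-5 x y'(x) has coefficient -5 n a_n at x^n (shift);
y(x) has coefficient 1 a_n at x^n.
Matching x^n: (n+2)(n+1) a_{n+2} + (-5n + 1) a_n = 0.
Thus a_{n+2} = (5n - 1) / ((n+1)(n+2)) * a_n.

Check with a_0 = 3, a_1 = -1 (apply the recurrence for n = 0, 1, 2, 3): a_0 = 3, a_1 = -1, a_2 = -3/2, a_3 = -2/3, a_4 = -9/8, a_5 = -7/15.

a_(n+2) = (5n - 1) / ((n+1)(n+2)) * a_n; check: a_0 = 3, a_1 = -1, a_2 = -3/2, a_3 = -2/3, a_4 = -9/8, a_5 = -7/15


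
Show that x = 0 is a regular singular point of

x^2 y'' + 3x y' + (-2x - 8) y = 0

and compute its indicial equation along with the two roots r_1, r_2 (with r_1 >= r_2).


Divide by x^2 to reach normal form y'' + P_1(x) y' + P_2(x) y = 0 with P_1(x) = 3/x and P_2(x) = -2/x - 8/x^2.
x = 0 is a singular point because the y'-coefficient 3/x has a pole at x = 0 and the y-coefficient -2/x - 8/x^2 has a pole at x = 0.
It is a regular singular point because x P_1(x) = p(x) = 3 and x^2 P_2(x) = q(x) = -2x - 8 are polynomials, hence analytic at x = 0.
p(0) = 3,  q(0) = -8.
Indicial equation: r(r-1) + p(0) r + q(0) = 0, i.e. r^2 + (p(0) - 1) r + q(0) = 0, i.e. r^2 + 2 r - 8 = 0.
Discriminant: (2)^2 - 4(-8) = 36, so r = (-2 ± 6)/2.
Solving: r_1 = 2, r_2 = -4.

indicial: r^2 + 2 r - 8 = 0; roots r_1 = 2, r_2 = -4


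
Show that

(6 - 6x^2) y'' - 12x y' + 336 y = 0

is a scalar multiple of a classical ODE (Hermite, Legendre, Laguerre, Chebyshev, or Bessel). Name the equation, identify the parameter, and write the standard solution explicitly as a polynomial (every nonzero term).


All three coefficients share the factor 6; dividing through by 6 gives  (1 - x^2) y'' - 2x y' + 56 y = 0.
This matches the Legendre equation (1 - x^2) y'' - 2x y' + n(n+1) y = 0 (note the -2x y' term) with n(n+1) = 56, so n = 7; the polynomial solution is P_7(x).
With y = sum_k a_k x^k, matching x^k gives (k+2)(k+1) a_{k+2} = [k(k+1) - n(n+1)] a_k = (k - 7)(k + 8) a_k. The right side vanishes at k = 7, so the series with the parity of 7 terminates at degree 7.
Standard normalization (P_n(1) = 1): leading coefficient (2n)!/(2^n (n!)^2) = 87178291200/(128*25401600) = 429/16, so a_7 = 429/16. Work downward with a_k = (k+1)(k+2) a_{k+2} / ((k - 7)(k + 8)):
  a_5 = (6)(7)(429/16) / ((5 - 7)(5 + 8)) = (9009/8)/(-26) = -693/16
  a_3 = (4)(5)(-693/16) / ((3 - 7)(3 + 8)) = (-3465/4)/(-44) = 315/16
  a_1 = (2)(3)(315/16) / ((1 - 7)(1 + 8)) = (945/8)/(-54) = -35/16
Hence P_7(x) = 429 x^7/16 - 693 x^5/16 + 315 x^3/16 - 35 x/16.

P_7(x); series = 429 x^7/16 - 693 x^5/16 + 315 x^3/16 - 35 x/16


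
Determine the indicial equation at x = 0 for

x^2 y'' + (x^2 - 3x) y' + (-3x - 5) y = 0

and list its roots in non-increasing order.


Divide by x^2 to reach normal form y'' + P_1(x) y' + P_2(x) y = 0 with P_1(x) = 1 - 3/x and P_2(x) = -3/x - 5/x^2.
x = 0 is a singular point because the y'-coefficient 1 - 3/x has a pole at x = 0 and the y-coefficient -3/x - 5/x^2 has a pole at x = 0.
It is a regular singular point because x P_1(x) = p(x) = x - 3 and x^2 P_2(x) = q(x) = -3x - 5 are polynomials, hence analytic at x = 0.
p(0) = -3,  q(0) = -5.
Indicial equation: r(r-1) + p(0) r + q(0) = 0, i.e. r^2 + (p(0) - 1) r + q(0) = 0, i.e. r^2 - 4 r - 5 = 0.
Discriminant: (-4)^2 - 4(-5) = 36, so r = (4 ± 6)/2.
Solving: r_1 = 5, r_2 = -1.

indicial: r^2 - 4 r - 5 = 0; roots r_1 = 5, r_2 = -1


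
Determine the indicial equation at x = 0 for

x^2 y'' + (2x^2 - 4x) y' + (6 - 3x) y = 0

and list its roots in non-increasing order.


Divide by x^2 to reach normal form y'' + P_1(x) y' + P_2(x) y = 0 with P_1(x) = 2 - 4/x and P_2(x) = -3/x + 6/x^2.
x = 0 is a singular point because the y'-coefficient 2 - 4/x has a pole at x = 0 and the y-coefficient -3/x + 6/x^2 has a pole at x = 0.
It is a regular singular point because x P_1(x) = p(x) = 2x - 4 and x^2 P_2(x) = q(x) = 6 - 3x are polynomials, hence analytic at x = 0.
p(0) = -4,  q(0) = 6.
Indicial equation: r(r-1) + p(0) r + q(0) = 0, i.e. r^2 + (p(0) - 1) r + q(0) = 0, i.e. r^2 - 5 r + 6 = 0.
Discriminant: (-5)^2 - 4(6) = 1, so r = (5 ± 1)/2.
Solving: r_1 = 3, r_2 = 2.

indicial: r^2 - 5 r + 6 = 0; roots r_1 = 3, r_2 = 2


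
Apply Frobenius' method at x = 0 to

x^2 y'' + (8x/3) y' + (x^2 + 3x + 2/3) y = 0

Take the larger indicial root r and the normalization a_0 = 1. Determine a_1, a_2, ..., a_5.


Write in Frobenius form y'' + (p(x)/x) y' + (q(x)/x^2) y = 0:
  p(x) = 8/3,  q(x) = x^2 + 3x + 2/3.
Indicial equation: r(r-1) + (8/3) r + (2/3) = 0 -> roots r_1 = -2/3, r_2 = -1.
Take r = r_1 = -2/3. Let y(x) = x^r sum_{n>=0} a_n x^n with a_0 = 1.
Substitute y = x^r sum a_n x^n and match x^{r+n}. The recurrence is
  D(n) a_n + 3 a_{n-1} + 1 a_{n-2} = 0,  where D(n) = (r+n)(r+n-1) + (8/3)(r+n) + (2/3).
  a_n = [-3 a_{n-1} - 1 a_{n-2}] / D(n).
Since the indicial polynomial factors as (r - r_1)(r - r_2), D(n) = (r_1 + n - r_1)(r_1 + n - r_2) = n(n + 1/3).
Evaluating step by step (a_0 = 1):
  n = 1: D(1) = 1(1 + 1/3) = 4/3; numerator = -3(1) = -3; a_1 = (-3)/(4/3) = -9/4
  n = 2: D(2) = 2(2 + 1/3) = 14/3; numerator = -3(-9/4) - 1(1) = 23/4; a_2 = (23/4)/(14/3) = 69/56
  n = 3: D(3) = 3(3 + 1/3) = 10; numerator = -3(69/56) - 1(-9/4) = -81/56; a_3 = (-81/56)/(10) = -81/560
  n = 4: D(4) = 4(4 + 1/3) = 52/3; numerator = -3(-81/560) - 1(69/56) = -447/560; a_4 = (-447/560)/(52/3) = -1341/29120
  n = 5: D(5) = 5(5 + 1/3) = 80/3; numerator = -3(-1341/29120) - 1(-81/560) = 1647/5824; a_5 = (1647/5824)/(80/3) = 4941/465920

r = -2/3; a_0 = 1; a_1 = -9/4; a_2 = 69/56; a_3 = -81/560; a_4 = -1341/29120; a_5 = 4941/465920


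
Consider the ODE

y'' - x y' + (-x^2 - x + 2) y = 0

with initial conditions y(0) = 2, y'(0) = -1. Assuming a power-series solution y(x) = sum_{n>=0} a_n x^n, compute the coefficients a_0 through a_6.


Ansatz: y(x) = sum_{n>=0} a_n x^n, so y'(x) = sum_{n>=1} n a_n x^(n-1) and y''(x) = sum_{n>=2} n(n-1) a_n x^(n-2).
Substitute into P(x) y'' + Q(x) y' + R(x) y = 0 with P(x) = 1, Q(x) = -x, R(x) = -x^2 - x + 2, and match powers of x.
Initial conditions: a_0 = 2, a_1 = -1.
Setting the coefficient of each power of x to zero and solving order by order (substituting the coefficients already found):
  x^0: 2 a_2 + 2 a_0 = 0  ->  2 a_2 = -2 a_0 = -4  ->  a_2 = -2
  x^1: 6 a_3 + a_1 - a_0 = 0  ->  6 a_3 = -a_1 + a_0 = 3  ->  a_3 = 1/2
  x^2: 12 a_4 - a_1 - a_0 = 0  ->  12 a_4 = a_1 + a_0 = 1  ->  a_4 = 1/12
  x^3: 20 a_5 - a_3 - a_2 - a_1 = 0  ->  20 a_5 = a_3 + a_2 + a_1 = -5/2  ->  a_5 = -1/8
  x^4: 30 a_6 - 2 a_4 - a_3 - a_2 = 0  ->  30 a_6 = 2 a_4 + a_3 + a_2 = -4/3  ->  a_6 = -2/45
Truncated series: y(x) = 2 - x - 2 x^2 + (1/2) x^3 + (1/12) x^4 - (1/8) x^5 - (2/45) x^6 + O(x^7).

a_0 = 2; a_1 = -1; a_2 = -2; a_3 = 1/2; a_4 = 1/12; a_5 = -1/8; a_6 = -2/45
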